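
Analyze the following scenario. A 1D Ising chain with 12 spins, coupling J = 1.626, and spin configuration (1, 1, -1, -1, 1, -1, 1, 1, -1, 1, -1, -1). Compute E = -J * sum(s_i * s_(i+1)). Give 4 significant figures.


Step 1: Nearest-neighbor products: 1, -1, 1, -1, -1, -1, 1, -1, -1, -1, 1
Step 2: Sum of products = -3
Step 3: E = -1.626 * -3 = 4.878

4.878


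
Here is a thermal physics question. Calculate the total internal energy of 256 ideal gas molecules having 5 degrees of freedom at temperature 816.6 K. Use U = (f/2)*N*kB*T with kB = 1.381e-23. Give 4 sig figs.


Step 1: f/2 = 5/2 = 2.5
Step 2: N*kB*T = 256*1.381e-23*816.6 = 2.887e-18
Step 3: U = 2.5 * 2.887e-18 = 7.217e-18 J

7.217e-18


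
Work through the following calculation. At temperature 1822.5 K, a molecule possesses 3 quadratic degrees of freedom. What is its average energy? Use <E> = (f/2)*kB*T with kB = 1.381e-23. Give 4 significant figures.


Step 1: f/2 = 3/2 = 1.5
Step 2: kB*T = 1.381e-23 * 1822.5 = 2.517e-20
Step 3: <E> = 1.5 * 2.517e-20 = 3.775e-20 J

3.775e-20


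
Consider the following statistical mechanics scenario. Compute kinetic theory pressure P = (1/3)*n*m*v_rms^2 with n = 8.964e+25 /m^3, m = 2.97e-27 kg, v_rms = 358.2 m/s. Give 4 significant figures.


Step 1: v_rms^2 = 358.2^2 = 1.283e+05
Step 2: n*m = 8.964e+25*2.97e-27 = 0.2662
Step 3: P = (1/3)*0.2662*1.283e+05 = 1.139e+04 Pa

1.139e+04


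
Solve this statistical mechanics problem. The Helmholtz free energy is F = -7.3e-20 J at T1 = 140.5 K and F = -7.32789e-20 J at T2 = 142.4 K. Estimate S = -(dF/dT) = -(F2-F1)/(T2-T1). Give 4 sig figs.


Step 1: dF = F2 - F1 = -7.32789e-20 - (-7.3e-20) = -2.789e-22 J
Step 2: dT = T2 - T1 = 142.4 - 140.5 = 1.9 K
Step 3: S = -dF/dT = -(-2.789e-22)/1.9 = 1.468e-22 J/K

1.468e-22


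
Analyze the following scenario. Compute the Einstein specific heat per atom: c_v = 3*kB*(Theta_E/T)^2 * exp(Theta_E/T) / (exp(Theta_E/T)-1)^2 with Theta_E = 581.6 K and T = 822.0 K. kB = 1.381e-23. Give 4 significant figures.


Step 1: x = Theta_E/T = 581.6/822.0 = 0.7075
Step 2: x^2 = 0.5006
Step 3: exp(x) = 2.029
Step 4: c_v = 3*1.381e-23*0.5006*2.029/(2.029-1)^2 = 3.974e-23

3.974e-23


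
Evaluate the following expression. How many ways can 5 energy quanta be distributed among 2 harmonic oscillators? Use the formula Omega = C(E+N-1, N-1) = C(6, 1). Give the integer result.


Step 1: Use binomial coefficient C(6, 1)
Step 2: Numerator = 6! / 5!
Step 3: Denominator = 1!
Step 4: Omega = 6

6


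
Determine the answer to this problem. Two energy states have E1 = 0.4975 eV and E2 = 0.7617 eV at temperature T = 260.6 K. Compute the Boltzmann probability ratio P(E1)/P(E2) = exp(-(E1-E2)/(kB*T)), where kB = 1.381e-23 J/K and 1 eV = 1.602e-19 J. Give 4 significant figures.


Step 1: Compute energy difference dE = E1 - E2 = 0.4975 - 0.7617 = -0.2642 eV
Step 2: Convert to Joules: dE_J = -0.2642 * 1.602e-19 = -4.232e-20 J
Step 3: Compute exponent = -dE_J / (kB * T) = -(-4.232e-20) / (1.381e-23 * 260.6) = 11.76
Step 4: P(E1)/P(E2) = exp(11.76) = 1.281e+05

1.281e+05


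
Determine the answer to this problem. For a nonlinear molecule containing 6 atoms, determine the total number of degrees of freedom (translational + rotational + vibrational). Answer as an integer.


Step 1: Translational DOF = 3
Step 2: Rotational DOF (nonlinear) = 3
Step 3: Vibrational DOF = 3*6 - 6 = 12
Step 4: Total = 3 + 3 + 12 = 18

18


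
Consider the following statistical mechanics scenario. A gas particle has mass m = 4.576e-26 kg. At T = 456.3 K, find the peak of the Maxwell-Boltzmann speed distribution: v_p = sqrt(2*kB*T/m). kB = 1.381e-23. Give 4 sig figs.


Step 1: Numerator = 2*kB*T = 2*1.381e-23*456.3 = 1.26e-20
Step 2: Ratio = 1.26e-20 / 4.576e-26 = 2.754e+05
Step 3: v_p = sqrt(2.754e+05) = 524.8 m/s

524.8


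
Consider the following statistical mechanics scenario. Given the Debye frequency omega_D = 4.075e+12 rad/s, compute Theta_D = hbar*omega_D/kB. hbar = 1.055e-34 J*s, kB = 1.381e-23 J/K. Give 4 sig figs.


Step 1: hbar*omega_D = 1.055e-34 * 4.075e+12 = 4.299e-22 J
Step 2: Theta_D = 4.299e-22 / 1.381e-23
Step 3: Theta_D = 31.13 K

31.13


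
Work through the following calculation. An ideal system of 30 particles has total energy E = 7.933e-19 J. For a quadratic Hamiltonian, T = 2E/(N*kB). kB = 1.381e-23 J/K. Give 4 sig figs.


Step 1: Numerator = 2*E = 2*7.933e-19 = 1.587e-18 J
Step 2: Denominator = N*kB = 30*1.381e-23 = 4.143e-22
Step 3: T = 1.587e-18 / 4.143e-22 = 3830 K

3830


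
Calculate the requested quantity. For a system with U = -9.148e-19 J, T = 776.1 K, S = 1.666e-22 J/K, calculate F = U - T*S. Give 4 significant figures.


Step 1: T*S = 776.1 * 1.666e-22 = 1.293e-19 J
Step 2: F = U - T*S = -9.148e-19 - 1.293e-19
Step 3: F = -1.044e-18 J

-1.044e-18


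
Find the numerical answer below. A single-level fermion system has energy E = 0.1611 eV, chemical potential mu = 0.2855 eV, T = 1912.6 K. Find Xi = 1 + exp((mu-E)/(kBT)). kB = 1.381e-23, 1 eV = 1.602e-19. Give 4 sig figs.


Step 1: (mu - E) = 0.2855 - 0.1611 = 0.1244 eV
Step 2: x = (mu-E)*eV/(kB*T) = 0.1244*1.602e-19/(1.381e-23*1912.6) = 0.7545
Step 3: exp(x) = 2.127
Step 4: Xi = 1 + 2.127 = 3.127

3.127


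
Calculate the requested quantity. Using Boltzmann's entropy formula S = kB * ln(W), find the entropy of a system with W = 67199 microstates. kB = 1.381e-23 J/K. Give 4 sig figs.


Step 1: ln(W) = ln(67199) = 11.12
Step 2: S = kB * ln(W) = 1.381e-23 * 11.12
Step 3: S = 1.535e-22 J/K

1.535e-22


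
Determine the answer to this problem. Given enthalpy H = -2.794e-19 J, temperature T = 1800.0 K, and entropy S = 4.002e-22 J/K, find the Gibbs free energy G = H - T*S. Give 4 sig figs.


Step 1: T*S = 1800.0 * 4.002e-22 = 7.204e-19 J
Step 2: G = H - T*S = -2.794e-19 - 7.204e-19
Step 3: G = -9.998e-19 J

-9.998e-19


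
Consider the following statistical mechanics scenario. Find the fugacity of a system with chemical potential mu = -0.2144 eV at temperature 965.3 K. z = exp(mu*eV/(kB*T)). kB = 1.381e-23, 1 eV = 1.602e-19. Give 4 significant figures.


Step 1: Convert mu to Joules: -0.2144*1.602e-19 = -3.435e-20 J
Step 2: kB*T = 1.381e-23*965.3 = 1.333e-20 J
Step 3: mu/(kB*T) = -2.577
Step 4: z = exp(-2.577) = 0.07604

0.07604


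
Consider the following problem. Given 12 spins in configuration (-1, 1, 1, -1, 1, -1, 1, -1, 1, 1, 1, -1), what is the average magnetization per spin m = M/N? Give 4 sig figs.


Step 1: Count up spins (+1): 7, down spins (-1): 5
Step 2: Total magnetization M = 7 - 5 = 2
Step 3: m = M/N = 2/12 = 0.1667

0.1667


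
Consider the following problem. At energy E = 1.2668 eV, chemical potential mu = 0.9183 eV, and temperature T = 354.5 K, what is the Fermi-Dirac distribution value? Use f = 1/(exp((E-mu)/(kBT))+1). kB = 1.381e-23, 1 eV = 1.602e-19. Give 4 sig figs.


Step 1: (E - mu) = 1.2668 - 0.9183 = 0.3485 eV
Step 2: Convert: (E-mu)*eV = 5.583e-20 J
Step 3: x = (E-mu)*eV/(kB*T) = 11.4
Step 4: f = 1/(exp(11.4)+1) = 1.115e-05

1.115e-05


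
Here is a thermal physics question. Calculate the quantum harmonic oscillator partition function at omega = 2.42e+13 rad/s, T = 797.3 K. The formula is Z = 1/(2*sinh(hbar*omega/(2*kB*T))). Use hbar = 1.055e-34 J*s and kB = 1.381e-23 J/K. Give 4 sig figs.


Step 1: Compute x = hbar*omega/(kB*T) = 1.055e-34*2.42e+13/(1.381e-23*797.3) = 0.2319
Step 2: x/2 = 0.1159
Step 3: sinh(x/2) = 0.1162
Step 4: Z = 1/(2*0.1162) = 4.303

4.303


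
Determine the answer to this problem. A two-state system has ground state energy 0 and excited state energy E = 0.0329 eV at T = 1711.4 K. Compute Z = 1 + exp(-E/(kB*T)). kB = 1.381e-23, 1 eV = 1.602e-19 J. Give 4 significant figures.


Step 1: Compute beta*E = E*eV/(kB*T) = 0.0329*1.602e-19/(1.381e-23*1711.4) = 0.223
Step 2: exp(-beta*E) = exp(-0.223) = 0.8001
Step 3: Z = 1 + 0.8001 = 1.8

1.8


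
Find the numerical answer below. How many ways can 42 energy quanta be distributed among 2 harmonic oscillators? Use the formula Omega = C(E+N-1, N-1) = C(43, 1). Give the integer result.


Step 1: Use binomial coefficient C(43, 1)
Step 2: Numerator = 43! / 42!
Step 3: Denominator = 1!
Step 4: Omega = 43

43


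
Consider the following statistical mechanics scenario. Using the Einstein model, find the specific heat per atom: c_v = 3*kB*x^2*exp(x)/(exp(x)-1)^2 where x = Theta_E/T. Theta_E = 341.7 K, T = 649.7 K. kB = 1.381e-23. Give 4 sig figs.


Step 1: x = Theta_E/T = 341.7/649.7 = 0.5259
Step 2: x^2 = 0.2766
Step 3: exp(x) = 1.692
Step 4: c_v = 3*1.381e-23*0.2766*1.692/(1.692-1)^2 = 4.049e-23

4.049e-23


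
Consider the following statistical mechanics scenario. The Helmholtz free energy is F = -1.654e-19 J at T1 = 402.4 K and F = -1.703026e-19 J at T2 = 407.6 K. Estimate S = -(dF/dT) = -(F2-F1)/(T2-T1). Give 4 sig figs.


Step 1: dF = F2 - F1 = -1.703026e-19 - (-1.654e-19) = -4.9026e-21 J
Step 2: dT = T2 - T1 = 407.6 - 402.4 = 5.2 K
Step 3: S = -dF/dT = -(-4.9026e-21)/5.2 = 9.428e-22 J/K

9.428e-22


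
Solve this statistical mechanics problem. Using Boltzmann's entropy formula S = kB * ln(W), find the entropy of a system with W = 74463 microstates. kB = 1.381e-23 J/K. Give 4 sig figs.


Step 1: ln(W) = ln(74463) = 11.22
Step 2: S = kB * ln(W) = 1.381e-23 * 11.22
Step 3: S = 1.549e-22 J/K

1.549e-22


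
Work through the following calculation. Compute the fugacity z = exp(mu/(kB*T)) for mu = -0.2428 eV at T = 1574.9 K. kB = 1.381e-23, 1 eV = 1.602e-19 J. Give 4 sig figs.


Step 1: Convert mu to Joules: -0.2428*1.602e-19 = -3.89e-20 J
Step 2: kB*T = 1.381e-23*1574.9 = 2.175e-20 J
Step 3: mu/(kB*T) = -1.788
Step 4: z = exp(-1.788) = 0.1672

0.1672


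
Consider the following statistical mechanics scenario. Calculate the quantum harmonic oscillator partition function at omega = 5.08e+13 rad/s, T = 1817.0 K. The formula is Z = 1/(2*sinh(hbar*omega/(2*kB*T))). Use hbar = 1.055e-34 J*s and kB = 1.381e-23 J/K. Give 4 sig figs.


Step 1: Compute x = hbar*omega/(kB*T) = 1.055e-34*5.08e+13/(1.381e-23*1817.0) = 0.2136
Step 2: x/2 = 0.1068
Step 3: sinh(x/2) = 0.107
Step 4: Z = 1/(2*0.107) = 4.673

4.673


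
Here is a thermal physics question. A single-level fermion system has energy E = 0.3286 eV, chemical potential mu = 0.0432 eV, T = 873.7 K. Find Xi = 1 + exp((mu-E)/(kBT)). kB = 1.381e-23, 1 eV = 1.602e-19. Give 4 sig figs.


Step 1: (mu - E) = 0.0432 - 0.3286 = -0.2854 eV
Step 2: x = (mu-E)*eV/(kB*T) = -0.2854*1.602e-19/(1.381e-23*873.7) = -3.789
Step 3: exp(x) = 0.02261
Step 4: Xi = 1 + 0.02261 = 1.023

1.023


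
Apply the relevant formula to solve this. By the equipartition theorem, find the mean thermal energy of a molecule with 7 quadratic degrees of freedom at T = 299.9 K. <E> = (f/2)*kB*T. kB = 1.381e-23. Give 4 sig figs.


Step 1: f/2 = 7/2 = 3.5
Step 2: kB*T = 1.381e-23 * 299.9 = 4.142e-21
Step 3: <E> = 3.5 * 4.142e-21 = 1.45e-20 J

1.45e-20


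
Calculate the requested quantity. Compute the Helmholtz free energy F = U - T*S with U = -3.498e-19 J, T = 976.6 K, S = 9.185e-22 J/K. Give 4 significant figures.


Step 1: T*S = 976.6 * 9.185e-22 = 8.97e-19 J
Step 2: F = U - T*S = -3.498e-19 - 8.97e-19
Step 3: F = -1.247e-18 J

-1.247e-18


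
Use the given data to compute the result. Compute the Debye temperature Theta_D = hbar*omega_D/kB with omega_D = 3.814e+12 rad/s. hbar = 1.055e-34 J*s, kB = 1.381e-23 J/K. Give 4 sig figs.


Step 1: hbar*omega_D = 1.055e-34 * 3.814e+12 = 4.024e-22 J
Step 2: Theta_D = 4.024e-22 / 1.381e-23
Step 3: Theta_D = 29.14 K

29.14


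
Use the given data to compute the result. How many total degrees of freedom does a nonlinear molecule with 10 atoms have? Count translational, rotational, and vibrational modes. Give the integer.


Step 1: Translational DOF = 3
Step 2: Rotational DOF (nonlinear) = 3
Step 3: Vibrational DOF = 3*10 - 6 = 24
Step 4: Total = 3 + 3 + 24 = 30

30


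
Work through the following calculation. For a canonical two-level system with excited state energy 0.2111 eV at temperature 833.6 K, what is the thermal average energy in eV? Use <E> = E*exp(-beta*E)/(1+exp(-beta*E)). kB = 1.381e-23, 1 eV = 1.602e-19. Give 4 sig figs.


Step 1: beta*E = 0.2111*1.602e-19/(1.381e-23*833.6) = 2.938
Step 2: exp(-beta*E) = 0.05299
Step 3: <E> = 0.2111*0.05299/(1+0.05299) = 0.01062 eV

0.01062


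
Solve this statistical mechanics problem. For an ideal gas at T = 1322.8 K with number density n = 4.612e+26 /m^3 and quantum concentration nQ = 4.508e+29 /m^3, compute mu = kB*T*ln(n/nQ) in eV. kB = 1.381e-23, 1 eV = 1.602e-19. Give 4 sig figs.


Step 1: n/nQ = 4.612e+26/4.508e+29 = 0.001023
Step 2: ln(n/nQ) = -6.885
Step 3: mu = kB*T*ln(n/nQ) = 1.827e-20*-6.885 = -1.258e-19 J
Step 4: Convert to eV: -1.258e-19/1.602e-19 = -0.7851 eV

-0.7851


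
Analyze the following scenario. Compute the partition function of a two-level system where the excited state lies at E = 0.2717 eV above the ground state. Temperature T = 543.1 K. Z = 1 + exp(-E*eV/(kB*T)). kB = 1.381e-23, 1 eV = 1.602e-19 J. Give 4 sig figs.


Step 1: Compute beta*E = E*eV/(kB*T) = 0.2717*1.602e-19/(1.381e-23*543.1) = 5.803
Step 2: exp(-beta*E) = exp(-5.803) = 0.003017
Step 3: Z = 1 + 0.003017 = 1.003

1.003


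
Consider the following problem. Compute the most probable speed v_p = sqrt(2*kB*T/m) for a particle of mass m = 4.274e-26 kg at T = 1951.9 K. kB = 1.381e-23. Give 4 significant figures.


Step 1: Numerator = 2*kB*T = 2*1.381e-23*1951.9 = 5.391e-20
Step 2: Ratio = 5.391e-20 / 4.274e-26 = 1.261e+06
Step 3: v_p = sqrt(1.261e+06) = 1123 m/s

1123


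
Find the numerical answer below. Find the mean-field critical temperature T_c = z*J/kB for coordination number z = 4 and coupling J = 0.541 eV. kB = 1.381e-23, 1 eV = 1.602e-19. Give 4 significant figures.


Step 1: z*J = 4*0.541 = 2.164 eV
Step 2: Convert to Joules: 2.164*1.602e-19 = 3.467e-19 J
Step 3: T_c = 3.467e-19 / 1.381e-23 = 2.51e+04 K

2.51e+04


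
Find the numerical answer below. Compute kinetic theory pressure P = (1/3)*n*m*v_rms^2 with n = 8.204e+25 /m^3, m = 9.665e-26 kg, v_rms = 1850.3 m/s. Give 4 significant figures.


Step 1: v_rms^2 = 1850.3^2 = 3.424e+06
Step 2: n*m = 8.204e+25*9.665e-26 = 7.929
Step 3: P = (1/3)*7.929*3.424e+06 = 9.049e+06 Pa

9.049e+06


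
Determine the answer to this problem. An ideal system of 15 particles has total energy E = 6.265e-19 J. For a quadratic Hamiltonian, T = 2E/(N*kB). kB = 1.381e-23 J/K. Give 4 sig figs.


Step 1: Numerator = 2*E = 2*6.265e-19 = 1.253e-18 J
Step 2: Denominator = N*kB = 15*1.381e-23 = 2.071e-22
Step 3: T = 1.253e-18 / 2.071e-22 = 6049 K

6049


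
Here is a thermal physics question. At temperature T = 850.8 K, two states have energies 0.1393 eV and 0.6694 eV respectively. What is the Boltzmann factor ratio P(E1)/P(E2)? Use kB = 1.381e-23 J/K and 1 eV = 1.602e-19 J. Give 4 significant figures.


Step 1: Compute energy difference dE = E1 - E2 = 0.1393 - 0.6694 = -0.5301 eV
Step 2: Convert to Joules: dE_J = -0.5301 * 1.602e-19 = -8.492e-20 J
Step 3: Compute exponent = -dE_J / (kB * T) = -(-8.492e-20) / (1.381e-23 * 850.8) = 7.228
Step 4: P(E1)/P(E2) = exp(7.228) = 1377

1377


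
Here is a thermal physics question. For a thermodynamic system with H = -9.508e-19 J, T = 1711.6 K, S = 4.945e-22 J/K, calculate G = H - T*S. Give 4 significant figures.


Step 1: T*S = 1711.6 * 4.945e-22 = 8.464e-19 J
Step 2: G = H - T*S = -9.508e-19 - 8.464e-19
Step 3: G = -1.797e-18 J

-1.797e-18


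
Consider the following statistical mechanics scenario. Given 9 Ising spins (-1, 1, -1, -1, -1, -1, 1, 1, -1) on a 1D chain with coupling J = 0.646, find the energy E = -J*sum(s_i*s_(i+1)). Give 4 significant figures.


Step 1: Nearest-neighbor products: -1, -1, 1, 1, 1, -1, 1, -1
Step 2: Sum of products = 0
Step 3: E = -0.646 * 0 = 0

0


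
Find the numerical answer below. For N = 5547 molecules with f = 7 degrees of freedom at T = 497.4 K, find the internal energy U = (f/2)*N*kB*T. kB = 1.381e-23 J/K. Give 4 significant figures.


Step 1: f/2 = 7/2 = 3.5
Step 2: N*kB*T = 5547*1.381e-23*497.4 = 3.81e-17
Step 3: U = 3.5 * 3.81e-17 = 1.334e-16 J

1.334e-16


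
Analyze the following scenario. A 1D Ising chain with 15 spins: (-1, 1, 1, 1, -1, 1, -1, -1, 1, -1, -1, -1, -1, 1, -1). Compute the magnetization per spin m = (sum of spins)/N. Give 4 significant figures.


Step 1: Count up spins (+1): 6, down spins (-1): 9
Step 2: Total magnetization M = 6 - 9 = -3
Step 3: m = M/N = -3/15 = -0.2

-0.2


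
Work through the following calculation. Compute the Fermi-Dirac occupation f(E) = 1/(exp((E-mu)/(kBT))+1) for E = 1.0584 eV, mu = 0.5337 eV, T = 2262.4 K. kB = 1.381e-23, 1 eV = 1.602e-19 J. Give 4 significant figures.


Step 1: (E - mu) = 1.0584 - 0.5337 = 0.5247 eV
Step 2: Convert: (E-mu)*eV = 8.406e-20 J
Step 3: x = (E-mu)*eV/(kB*T) = 2.69
Step 4: f = 1/(exp(2.69)+1) = 0.06354

0.06354


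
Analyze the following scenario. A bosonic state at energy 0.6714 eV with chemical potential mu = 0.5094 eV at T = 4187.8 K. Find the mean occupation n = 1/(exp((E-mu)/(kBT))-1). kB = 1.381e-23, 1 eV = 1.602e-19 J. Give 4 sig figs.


Step 1: (E - mu) = 0.162 eV
Step 2: x = (E-mu)*eV/(kB*T) = 0.162*1.602e-19/(1.381e-23*4187.8) = 0.4487
Step 3: exp(x) = 1.566
Step 4: n = 1/(exp(x)-1) = 1.766

1.766


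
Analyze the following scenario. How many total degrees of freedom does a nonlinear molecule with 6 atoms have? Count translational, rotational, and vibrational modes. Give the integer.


Step 1: Translational DOF = 3
Step 2: Rotational DOF (nonlinear) = 3
Step 3: Vibrational DOF = 3*6 - 6 = 12
Step 4: Total = 3 + 3 + 12 = 18

18


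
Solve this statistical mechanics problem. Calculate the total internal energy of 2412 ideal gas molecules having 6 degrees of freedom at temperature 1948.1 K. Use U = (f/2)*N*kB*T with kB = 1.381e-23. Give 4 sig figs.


Step 1: f/2 = 6/2 = 3.0
Step 2: N*kB*T = 2412*1.381e-23*1948.1 = 6.489e-17
Step 3: U = 3.0 * 6.489e-17 = 1.947e-16 J

1.947e-16


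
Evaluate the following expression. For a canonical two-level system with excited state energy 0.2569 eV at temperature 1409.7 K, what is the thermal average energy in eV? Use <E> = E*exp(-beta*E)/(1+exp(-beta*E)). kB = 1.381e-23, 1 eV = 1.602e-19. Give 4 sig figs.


Step 1: beta*E = 0.2569*1.602e-19/(1.381e-23*1409.7) = 2.114
Step 2: exp(-beta*E) = 0.1208
Step 3: <E> = 0.2569*0.1208/(1+0.1208) = 0.02768 eV

0.02768


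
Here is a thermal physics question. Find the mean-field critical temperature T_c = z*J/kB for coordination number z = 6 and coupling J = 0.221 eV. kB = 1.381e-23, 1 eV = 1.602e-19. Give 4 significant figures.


Step 1: z*J = 6*0.221 = 1.326 eV
Step 2: Convert to Joules: 1.326*1.602e-19 = 2.124e-19 J
Step 3: T_c = 2.124e-19 / 1.381e-23 = 1.538e+04 K

1.538e+04


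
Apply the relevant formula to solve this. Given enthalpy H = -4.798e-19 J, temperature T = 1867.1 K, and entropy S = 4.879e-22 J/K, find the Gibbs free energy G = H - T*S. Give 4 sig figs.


Step 1: T*S = 1867.1 * 4.879e-22 = 9.11e-19 J
Step 2: G = H - T*S = -4.798e-19 - 9.11e-19
Step 3: G = -1.391e-18 J

-1.391e-18


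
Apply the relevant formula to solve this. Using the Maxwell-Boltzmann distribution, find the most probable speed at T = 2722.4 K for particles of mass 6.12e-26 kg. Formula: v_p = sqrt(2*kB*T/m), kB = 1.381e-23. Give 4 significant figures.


Step 1: Numerator = 2*kB*T = 2*1.381e-23*2722.4 = 7.519e-20
Step 2: Ratio = 7.519e-20 / 6.12e-26 = 1.229e+06
Step 3: v_p = sqrt(1.229e+06) = 1108 m/s

1108


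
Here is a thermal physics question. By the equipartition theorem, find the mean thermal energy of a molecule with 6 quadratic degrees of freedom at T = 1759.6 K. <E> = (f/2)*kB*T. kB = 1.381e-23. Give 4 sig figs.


Step 1: f/2 = 6/2 = 3
Step 2: kB*T = 1.381e-23 * 1759.6 = 2.43e-20
Step 3: <E> = 3 * 2.43e-20 = 7.29e-20 J

7.29e-20


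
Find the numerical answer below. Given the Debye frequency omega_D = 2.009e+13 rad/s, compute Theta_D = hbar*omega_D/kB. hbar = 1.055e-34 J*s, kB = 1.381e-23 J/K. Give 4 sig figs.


Step 1: hbar*omega_D = 1.055e-34 * 2.009e+13 = 2.119e-21 J
Step 2: Theta_D = 2.119e-21 / 1.381e-23
Step 3: Theta_D = 153.5 K

153.5


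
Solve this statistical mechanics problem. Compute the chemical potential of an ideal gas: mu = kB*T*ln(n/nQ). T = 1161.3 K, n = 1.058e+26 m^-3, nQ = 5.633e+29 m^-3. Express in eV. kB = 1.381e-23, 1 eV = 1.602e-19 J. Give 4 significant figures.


Step 1: n/nQ = 1.058e+26/5.633e+29 = 0.0001878
Step 2: ln(n/nQ) = -8.58
Step 3: mu = kB*T*ln(n/nQ) = 1.604e-20*-8.58 = -1.376e-19 J
Step 4: Convert to eV: -1.376e-19/1.602e-19 = -0.8589 eV

-0.8589


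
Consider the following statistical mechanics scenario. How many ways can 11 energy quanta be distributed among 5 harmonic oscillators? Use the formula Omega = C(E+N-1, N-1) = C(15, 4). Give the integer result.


Step 1: Use binomial coefficient C(15, 4)
Step 2: Numerator = 15! / 11!
Step 3: Denominator = 4!
Step 4: Omega = 1365

1365


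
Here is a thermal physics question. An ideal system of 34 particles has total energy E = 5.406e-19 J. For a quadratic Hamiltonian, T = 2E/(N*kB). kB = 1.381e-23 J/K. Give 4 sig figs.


Step 1: Numerator = 2*E = 2*5.406e-19 = 1.081e-18 J
Step 2: Denominator = N*kB = 34*1.381e-23 = 4.695e-22
Step 3: T = 1.081e-18 / 4.695e-22 = 2303 K

2303


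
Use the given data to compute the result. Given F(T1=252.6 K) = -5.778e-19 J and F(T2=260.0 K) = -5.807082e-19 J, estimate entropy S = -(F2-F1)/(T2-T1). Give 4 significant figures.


Step 1: dF = F2 - F1 = -5.807082e-19 - (-5.778e-19) = -2.9082e-21 J
Step 2: dT = T2 - T1 = 260.0 - 252.6 = 7.4 K
Step 3: S = -dF/dT = -(-2.9082e-21)/7.4 = 3.93e-22 J/K

3.93e-22


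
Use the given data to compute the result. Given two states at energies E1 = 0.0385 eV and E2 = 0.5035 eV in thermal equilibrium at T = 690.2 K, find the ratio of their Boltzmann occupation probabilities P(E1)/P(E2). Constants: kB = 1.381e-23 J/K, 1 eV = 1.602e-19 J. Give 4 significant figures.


Step 1: Compute energy difference dE = E1 - E2 = 0.0385 - 0.5035 = -0.465 eV
Step 2: Convert to Joules: dE_J = -0.465 * 1.602e-19 = -7.449e-20 J
Step 3: Compute exponent = -dE_J / (kB * T) = -(-7.449e-20) / (1.381e-23 * 690.2) = 7.815
Step 4: P(E1)/P(E2) = exp(7.815) = 2478

2478


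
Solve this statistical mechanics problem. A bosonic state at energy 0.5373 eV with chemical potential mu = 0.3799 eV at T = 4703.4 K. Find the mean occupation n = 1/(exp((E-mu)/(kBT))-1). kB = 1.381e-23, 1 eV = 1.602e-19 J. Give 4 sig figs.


Step 1: (E - mu) = 0.1574 eV
Step 2: x = (E-mu)*eV/(kB*T) = 0.1574*1.602e-19/(1.381e-23*4703.4) = 0.3882
Step 3: exp(x) = 1.474
Step 4: n = 1/(exp(x)-1) = 2.108

2.108


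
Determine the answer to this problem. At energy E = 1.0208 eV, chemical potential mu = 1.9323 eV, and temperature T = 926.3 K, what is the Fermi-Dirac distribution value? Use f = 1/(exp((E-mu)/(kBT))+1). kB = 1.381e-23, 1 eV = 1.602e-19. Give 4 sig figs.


Step 1: (E - mu) = 1.0208 - 1.9323 = -0.9115 eV
Step 2: Convert: (E-mu)*eV = -1.46e-19 J
Step 3: x = (E-mu)*eV/(kB*T) = -11.41
Step 4: f = 1/(exp(-11.41)+1) = 1

1


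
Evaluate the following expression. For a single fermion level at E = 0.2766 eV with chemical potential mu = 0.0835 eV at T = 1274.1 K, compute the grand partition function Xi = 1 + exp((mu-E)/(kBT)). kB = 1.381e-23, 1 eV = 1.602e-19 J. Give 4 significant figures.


Step 1: (mu - E) = 0.0835 - 0.2766 = -0.1931 eV
Step 2: x = (mu-E)*eV/(kB*T) = -0.1931*1.602e-19/(1.381e-23*1274.1) = -1.758
Step 3: exp(x) = 0.1724
Step 4: Xi = 1 + 0.1724 = 1.172

1.172


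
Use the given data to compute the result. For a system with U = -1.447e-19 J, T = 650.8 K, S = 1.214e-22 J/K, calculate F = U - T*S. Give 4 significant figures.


Step 1: T*S = 650.8 * 1.214e-22 = 7.901e-20 J
Step 2: F = U - T*S = -1.447e-19 - 7.901e-20
Step 3: F = -2.237e-19 J

-2.237e-19


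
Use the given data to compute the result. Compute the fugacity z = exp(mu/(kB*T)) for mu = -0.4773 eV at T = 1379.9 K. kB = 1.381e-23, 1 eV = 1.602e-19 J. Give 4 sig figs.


Step 1: Convert mu to Joules: -0.4773*1.602e-19 = -7.646e-20 J
Step 2: kB*T = 1.381e-23*1379.9 = 1.906e-20 J
Step 3: mu/(kB*T) = -4.012
Step 4: z = exp(-4.012) = 0.01809

0.01809


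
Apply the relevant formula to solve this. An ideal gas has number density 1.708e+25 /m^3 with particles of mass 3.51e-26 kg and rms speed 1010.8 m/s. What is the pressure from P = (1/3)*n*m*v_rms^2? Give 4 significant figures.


Step 1: v_rms^2 = 1010.8^2 = 1.022e+06
Step 2: n*m = 1.708e+25*3.51e-26 = 0.5995
Step 3: P = (1/3)*0.5995*1.022e+06 = 2.042e+05 Pa

2.042e+05


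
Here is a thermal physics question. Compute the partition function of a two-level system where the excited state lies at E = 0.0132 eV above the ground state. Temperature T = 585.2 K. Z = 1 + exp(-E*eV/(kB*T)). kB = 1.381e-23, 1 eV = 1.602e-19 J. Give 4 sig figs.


Step 1: Compute beta*E = E*eV/(kB*T) = 0.0132*1.602e-19/(1.381e-23*585.2) = 0.2617
Step 2: exp(-beta*E) = exp(-0.2617) = 0.7698
Step 3: Z = 1 + 0.7698 = 1.77

1.77


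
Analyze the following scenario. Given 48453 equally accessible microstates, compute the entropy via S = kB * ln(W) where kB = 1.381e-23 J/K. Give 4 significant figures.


Step 1: ln(W) = ln(48453) = 10.79
Step 2: S = kB * ln(W) = 1.381e-23 * 10.79
Step 3: S = 1.49e-22 J/K

1.49e-22


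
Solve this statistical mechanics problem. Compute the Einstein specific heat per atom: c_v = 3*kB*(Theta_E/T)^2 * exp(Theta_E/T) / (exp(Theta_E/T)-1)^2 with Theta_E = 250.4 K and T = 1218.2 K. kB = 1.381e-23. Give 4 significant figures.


Step 1: x = Theta_E/T = 250.4/1218.2 = 0.2055
Step 2: x^2 = 0.04225
Step 3: exp(x) = 1.228
Step 4: c_v = 3*1.381e-23*0.04225*1.228/(1.228-1)^2 = 4.128e-23

4.128e-23


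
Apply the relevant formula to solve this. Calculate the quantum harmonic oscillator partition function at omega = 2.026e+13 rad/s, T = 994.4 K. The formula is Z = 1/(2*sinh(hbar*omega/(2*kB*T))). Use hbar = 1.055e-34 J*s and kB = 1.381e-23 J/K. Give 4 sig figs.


Step 1: Compute x = hbar*omega/(kB*T) = 1.055e-34*2.026e+13/(1.381e-23*994.4) = 0.1556
Step 2: x/2 = 0.07782
Step 3: sinh(x/2) = 0.0779
Step 4: Z = 1/(2*0.0779) = 6.418

6.418


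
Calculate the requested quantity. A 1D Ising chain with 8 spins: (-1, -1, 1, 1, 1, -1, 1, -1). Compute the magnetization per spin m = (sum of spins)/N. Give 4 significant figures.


Step 1: Count up spins (+1): 4, down spins (-1): 4
Step 2: Total magnetization M = 4 - 4 = 0
Step 3: m = M/N = 0/8 = 0

0


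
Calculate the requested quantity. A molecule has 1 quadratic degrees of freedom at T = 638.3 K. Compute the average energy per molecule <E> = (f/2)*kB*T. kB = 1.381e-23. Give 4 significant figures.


Step 1: f/2 = 1/2 = 0.5
Step 2: kB*T = 1.381e-23 * 638.3 = 8.815e-21
Step 3: <E> = 0.5 * 8.815e-21 = 4.407e-21 J

4.407e-21


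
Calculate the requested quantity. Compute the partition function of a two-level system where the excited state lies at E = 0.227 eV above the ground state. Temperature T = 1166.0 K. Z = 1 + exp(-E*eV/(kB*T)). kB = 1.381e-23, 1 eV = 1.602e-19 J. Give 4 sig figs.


Step 1: Compute beta*E = E*eV/(kB*T) = 0.227*1.602e-19/(1.381e-23*1166.0) = 2.258
Step 2: exp(-beta*E) = exp(-2.258) = 0.1045
Step 3: Z = 1 + 0.1045 = 1.105

1.105


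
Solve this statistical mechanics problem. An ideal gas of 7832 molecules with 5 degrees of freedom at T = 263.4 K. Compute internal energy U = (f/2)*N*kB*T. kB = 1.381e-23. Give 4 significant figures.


Step 1: f/2 = 5/2 = 2.5
Step 2: N*kB*T = 7832*1.381e-23*263.4 = 2.849e-17
Step 3: U = 2.5 * 2.849e-17 = 7.122e-17 J

7.122e-17


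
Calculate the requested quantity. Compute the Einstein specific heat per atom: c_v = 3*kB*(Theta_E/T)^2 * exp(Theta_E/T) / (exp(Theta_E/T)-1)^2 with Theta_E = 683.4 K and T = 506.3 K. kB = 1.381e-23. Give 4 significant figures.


Step 1: x = Theta_E/T = 683.4/506.3 = 1.35
Step 2: x^2 = 1.822
Step 3: exp(x) = 3.857
Step 4: c_v = 3*1.381e-23*1.822*3.857/(3.857-1)^2 = 3.567e-23

3.567e-23


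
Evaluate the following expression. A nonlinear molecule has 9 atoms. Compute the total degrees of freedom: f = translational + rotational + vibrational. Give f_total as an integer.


Step 1: Translational DOF = 3
Step 2: Rotational DOF (nonlinear) = 3
Step 3: Vibrational DOF = 3*9 - 6 = 21
Step 4: Total = 3 + 3 + 21 = 27

27


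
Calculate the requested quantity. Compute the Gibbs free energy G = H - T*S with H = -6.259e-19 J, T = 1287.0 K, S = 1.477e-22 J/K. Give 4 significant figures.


Step 1: T*S = 1287.0 * 1.477e-22 = 1.901e-19 J
Step 2: G = H - T*S = -6.259e-19 - 1.901e-19
Step 3: G = -8.16e-19 J

-8.16e-19


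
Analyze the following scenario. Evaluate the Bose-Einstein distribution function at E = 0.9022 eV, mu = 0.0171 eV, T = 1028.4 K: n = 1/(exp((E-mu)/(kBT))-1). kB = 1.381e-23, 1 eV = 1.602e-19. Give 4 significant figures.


Step 1: (E - mu) = 0.8851 eV
Step 2: x = (E-mu)*eV/(kB*T) = 0.8851*1.602e-19/(1.381e-23*1028.4) = 9.984
Step 3: exp(x) = 2.167e+04
Step 4: n = 1/(exp(x)-1) = 4.614e-05

4.614e-05


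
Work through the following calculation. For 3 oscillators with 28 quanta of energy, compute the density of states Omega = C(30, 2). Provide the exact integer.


Step 1: Use binomial coefficient C(30, 2)
Step 2: Numerator = 30! / 28!
Step 3: Denominator = 2!
Step 4: Omega = 435

435


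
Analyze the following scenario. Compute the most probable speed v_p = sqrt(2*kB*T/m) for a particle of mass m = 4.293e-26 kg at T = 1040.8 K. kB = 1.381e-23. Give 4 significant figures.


Step 1: Numerator = 2*kB*T = 2*1.381e-23*1040.8 = 2.875e-20
Step 2: Ratio = 2.875e-20 / 4.293e-26 = 6.696e+05
Step 3: v_p = sqrt(6.696e+05) = 818.3 m/s

818.3


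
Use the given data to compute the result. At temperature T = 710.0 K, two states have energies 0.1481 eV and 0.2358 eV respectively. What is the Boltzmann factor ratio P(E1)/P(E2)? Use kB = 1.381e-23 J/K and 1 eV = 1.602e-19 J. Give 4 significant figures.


Step 1: Compute energy difference dE = E1 - E2 = 0.1481 - 0.2358 = -0.0877 eV
Step 2: Convert to Joules: dE_J = -0.0877 * 1.602e-19 = -1.405e-20 J
Step 3: Compute exponent = -dE_J / (kB * T) = -(-1.405e-20) / (1.381e-23 * 710.0) = 1.433
Step 4: P(E1)/P(E2) = exp(1.433) = 4.191

4.191


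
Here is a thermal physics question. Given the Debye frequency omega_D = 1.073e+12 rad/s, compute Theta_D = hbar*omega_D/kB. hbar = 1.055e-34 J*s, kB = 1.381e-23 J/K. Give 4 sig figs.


Step 1: hbar*omega_D = 1.055e-34 * 1.073e+12 = 1.132e-22 J
Step 2: Theta_D = 1.132e-22 / 1.381e-23
Step 3: Theta_D = 8.197 K

8.197


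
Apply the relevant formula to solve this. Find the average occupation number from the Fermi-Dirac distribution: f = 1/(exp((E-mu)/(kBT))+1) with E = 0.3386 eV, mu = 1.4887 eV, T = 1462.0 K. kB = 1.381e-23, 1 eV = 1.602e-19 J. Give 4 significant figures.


Step 1: (E - mu) = 0.3386 - 1.4887 = -1.15 eV
Step 2: Convert: (E-mu)*eV = -1.842e-19 J
Step 3: x = (E-mu)*eV/(kB*T) = -9.126
Step 4: f = 1/(exp(-9.126)+1) = 0.9999

0.9999


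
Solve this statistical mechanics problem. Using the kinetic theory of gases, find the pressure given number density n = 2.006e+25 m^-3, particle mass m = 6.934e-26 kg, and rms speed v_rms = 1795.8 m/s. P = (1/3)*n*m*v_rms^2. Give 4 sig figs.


Step 1: v_rms^2 = 1795.8^2 = 3.225e+06
Step 2: n*m = 2.006e+25*6.934e-26 = 1.391
Step 3: P = (1/3)*1.391*3.225e+06 = 1.495e+06 Pa

1.495e+06


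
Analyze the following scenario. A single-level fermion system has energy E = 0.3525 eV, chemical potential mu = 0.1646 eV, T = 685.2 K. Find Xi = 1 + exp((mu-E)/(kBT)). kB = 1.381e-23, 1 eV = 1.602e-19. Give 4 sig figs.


Step 1: (mu - E) = 0.1646 - 0.3525 = -0.1879 eV
Step 2: x = (mu-E)*eV/(kB*T) = -0.1879*1.602e-19/(1.381e-23*685.2) = -3.181
Step 3: exp(x) = 0.04154
Step 4: Xi = 1 + 0.04154 = 1.042

1.042


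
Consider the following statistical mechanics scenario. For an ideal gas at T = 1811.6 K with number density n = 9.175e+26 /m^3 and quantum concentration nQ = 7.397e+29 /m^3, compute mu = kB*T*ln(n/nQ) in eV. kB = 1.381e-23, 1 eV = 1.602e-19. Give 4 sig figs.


Step 1: n/nQ = 9.175e+26/7.397e+29 = 0.00124
Step 2: ln(n/nQ) = -6.692
Step 3: mu = kB*T*ln(n/nQ) = 2.502e-20*-6.692 = -1.674e-19 J
Step 4: Convert to eV: -1.674e-19/1.602e-19 = -1.045 eV

-1.045


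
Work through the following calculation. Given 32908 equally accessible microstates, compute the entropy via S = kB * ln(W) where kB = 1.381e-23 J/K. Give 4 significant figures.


Step 1: ln(W) = ln(32908) = 10.4
Step 2: S = kB * ln(W) = 1.381e-23 * 10.4
Step 3: S = 1.436e-22 J/K

1.436e-22


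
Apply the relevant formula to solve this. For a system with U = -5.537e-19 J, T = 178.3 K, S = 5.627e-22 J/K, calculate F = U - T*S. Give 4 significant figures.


Step 1: T*S = 178.3 * 5.627e-22 = 1.003e-19 J
Step 2: F = U - T*S = -5.537e-19 - 1.003e-19
Step 3: F = -6.54e-19 J

-6.54e-19


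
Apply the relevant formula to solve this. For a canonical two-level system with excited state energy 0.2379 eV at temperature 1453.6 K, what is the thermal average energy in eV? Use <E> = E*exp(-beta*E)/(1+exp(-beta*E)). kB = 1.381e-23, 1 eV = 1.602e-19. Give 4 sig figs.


Step 1: beta*E = 0.2379*1.602e-19/(1.381e-23*1453.6) = 1.899
Step 2: exp(-beta*E) = 0.1498
Step 3: <E> = 0.2379*0.1498/(1+0.1498) = 0.03099 eV

0.03099


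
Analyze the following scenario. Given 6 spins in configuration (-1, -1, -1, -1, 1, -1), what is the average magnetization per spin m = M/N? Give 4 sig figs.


Step 1: Count up spins (+1): 1, down spins (-1): 5
Step 2: Total magnetization M = 1 - 5 = -4
Step 3: m = M/N = -4/6 = -0.6667

-0.6667


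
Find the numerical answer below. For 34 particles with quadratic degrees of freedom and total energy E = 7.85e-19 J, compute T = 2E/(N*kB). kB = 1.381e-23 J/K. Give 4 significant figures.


Step 1: Numerator = 2*E = 2*7.85e-19 = 1.57e-18 J
Step 2: Denominator = N*kB = 34*1.381e-23 = 4.695e-22
Step 3: T = 1.57e-18 / 4.695e-22 = 3344 K

3344


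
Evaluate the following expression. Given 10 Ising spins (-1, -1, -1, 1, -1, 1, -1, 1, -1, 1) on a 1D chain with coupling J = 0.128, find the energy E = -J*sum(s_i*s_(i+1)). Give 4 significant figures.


Step 1: Nearest-neighbor products: 1, 1, -1, -1, -1, -1, -1, -1, -1
Step 2: Sum of products = -5
Step 3: E = -0.128 * -5 = 0.64

0.64


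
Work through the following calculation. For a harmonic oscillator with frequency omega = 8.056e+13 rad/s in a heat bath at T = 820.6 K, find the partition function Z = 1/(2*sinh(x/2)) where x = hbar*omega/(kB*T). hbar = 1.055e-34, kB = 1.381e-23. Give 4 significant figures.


Step 1: Compute x = hbar*omega/(kB*T) = 1.055e-34*8.056e+13/(1.381e-23*820.6) = 0.75
Step 2: x/2 = 0.375
Step 3: sinh(x/2) = 0.3838
Step 4: Z = 1/(2*0.3838) = 1.303

1.303


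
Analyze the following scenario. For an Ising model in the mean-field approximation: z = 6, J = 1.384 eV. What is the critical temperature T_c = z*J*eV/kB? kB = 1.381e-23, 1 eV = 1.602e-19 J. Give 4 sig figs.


Step 1: z*J = 6*1.384 = 8.304 eV
Step 2: Convert to Joules: 8.304*1.602e-19 = 1.33e-18 J
Step 3: T_c = 1.33e-18 / 1.381e-23 = 9.633e+04 K

9.633e+04


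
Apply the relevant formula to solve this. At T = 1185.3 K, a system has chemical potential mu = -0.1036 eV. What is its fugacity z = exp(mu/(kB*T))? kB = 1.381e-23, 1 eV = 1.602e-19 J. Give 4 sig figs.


Step 1: Convert mu to Joules: -0.1036*1.602e-19 = -1.66e-20 J
Step 2: kB*T = 1.381e-23*1185.3 = 1.637e-20 J
Step 3: mu/(kB*T) = -1.014
Step 4: z = exp(-1.014) = 0.3628

0.3628


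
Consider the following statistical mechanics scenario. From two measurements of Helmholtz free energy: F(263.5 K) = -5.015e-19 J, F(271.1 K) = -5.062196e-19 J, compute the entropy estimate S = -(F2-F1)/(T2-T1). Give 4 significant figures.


Step 1: dF = F2 - F1 = -5.062196e-19 - (-5.015e-19) = -4.7196e-21 J
Step 2: dT = T2 - T1 = 271.1 - 263.5 = 7.6 K
Step 3: S = -dF/dT = -(-4.7196e-21)/7.6 = 6.21e-22 J/K

6.21e-22


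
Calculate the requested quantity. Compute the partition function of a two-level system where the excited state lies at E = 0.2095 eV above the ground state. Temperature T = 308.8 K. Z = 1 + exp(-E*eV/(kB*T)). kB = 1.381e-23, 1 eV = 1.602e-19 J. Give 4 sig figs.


Step 1: Compute beta*E = E*eV/(kB*T) = 0.2095*1.602e-19/(1.381e-23*308.8) = 7.87
Step 2: exp(-beta*E) = exp(-7.87) = 0.000382
Step 3: Z = 1 + 0.000382 = 1

1


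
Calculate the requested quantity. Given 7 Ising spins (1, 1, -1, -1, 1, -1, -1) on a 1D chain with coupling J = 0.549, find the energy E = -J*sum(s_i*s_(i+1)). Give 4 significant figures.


Step 1: Nearest-neighbor products: 1, -1, 1, -1, -1, 1
Step 2: Sum of products = 0
Step 3: E = -0.549 * 0 = 0

0


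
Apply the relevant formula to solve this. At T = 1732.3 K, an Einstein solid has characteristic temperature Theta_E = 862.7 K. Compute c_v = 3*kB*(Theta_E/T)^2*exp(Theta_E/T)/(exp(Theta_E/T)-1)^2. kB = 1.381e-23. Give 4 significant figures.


Step 1: x = Theta_E/T = 862.7/1732.3 = 0.498
Step 2: x^2 = 0.248
Step 3: exp(x) = 1.645
Step 4: c_v = 3*1.381e-23*0.248*1.645/(1.645-1)^2 = 4.058e-23

4.058e-23


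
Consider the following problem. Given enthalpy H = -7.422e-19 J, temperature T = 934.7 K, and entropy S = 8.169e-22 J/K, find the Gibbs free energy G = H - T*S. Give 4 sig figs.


Step 1: T*S = 934.7 * 8.169e-22 = 7.636e-19 J
Step 2: G = H - T*S = -7.422e-19 - 7.636e-19
Step 3: G = -1.506e-18 J

-1.506e-18


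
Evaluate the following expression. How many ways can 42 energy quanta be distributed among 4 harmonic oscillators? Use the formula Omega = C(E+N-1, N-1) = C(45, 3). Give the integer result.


Step 1: Use binomial coefficient C(45, 3)
Step 2: Numerator = 45! / 42!
Step 3: Denominator = 3!
Step 4: Omega = 14190

14190


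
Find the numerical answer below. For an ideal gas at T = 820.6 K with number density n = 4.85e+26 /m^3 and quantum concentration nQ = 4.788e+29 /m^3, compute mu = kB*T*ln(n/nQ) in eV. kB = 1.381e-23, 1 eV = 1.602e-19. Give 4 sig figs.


Step 1: n/nQ = 4.85e+26/4.788e+29 = 0.001013
Step 2: ln(n/nQ) = -6.895
Step 3: mu = kB*T*ln(n/nQ) = 1.133e-20*-6.895 = -7.814e-20 J
Step 4: Convert to eV: -7.814e-20/1.602e-19 = -0.4877 eV

-0.4877


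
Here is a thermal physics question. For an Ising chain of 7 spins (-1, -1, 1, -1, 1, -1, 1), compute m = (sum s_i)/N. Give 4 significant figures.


Step 1: Count up spins (+1): 3, down spins (-1): 4
Step 2: Total magnetization M = 3 - 4 = -1
Step 3: m = M/N = -1/7 = -0.1429

-0.1429


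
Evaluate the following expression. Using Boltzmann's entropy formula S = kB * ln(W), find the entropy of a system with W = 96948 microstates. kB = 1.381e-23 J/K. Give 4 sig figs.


Step 1: ln(W) = ln(96948) = 11.48
Step 2: S = kB * ln(W) = 1.381e-23 * 11.48
Step 3: S = 1.586e-22 J/K

1.586e-22


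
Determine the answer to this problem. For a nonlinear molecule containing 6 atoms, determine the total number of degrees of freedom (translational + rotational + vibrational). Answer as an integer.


Step 1: Translational DOF = 3
Step 2: Rotational DOF (nonlinear) = 3
Step 3: Vibrational DOF = 3*6 - 6 = 12
Step 4: Total = 3 + 3 + 12 = 18

18


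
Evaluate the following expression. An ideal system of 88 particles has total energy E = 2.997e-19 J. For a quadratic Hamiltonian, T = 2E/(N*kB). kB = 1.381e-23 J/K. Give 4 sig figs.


Step 1: Numerator = 2*E = 2*2.997e-19 = 5.994e-19 J
Step 2: Denominator = N*kB = 88*1.381e-23 = 1.215e-21
Step 3: T = 5.994e-19 / 1.215e-21 = 493.2 K

493.2


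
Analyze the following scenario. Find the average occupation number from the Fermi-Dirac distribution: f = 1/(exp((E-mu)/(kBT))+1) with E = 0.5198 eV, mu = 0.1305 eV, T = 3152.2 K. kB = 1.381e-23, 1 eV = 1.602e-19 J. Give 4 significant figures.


Step 1: (E - mu) = 0.5198 - 0.1305 = 0.3893 eV
Step 2: Convert: (E-mu)*eV = 6.237e-20 J
Step 3: x = (E-mu)*eV/(kB*T) = 1.433
Step 4: f = 1/(exp(1.433)+1) = 0.1927

0.1927
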